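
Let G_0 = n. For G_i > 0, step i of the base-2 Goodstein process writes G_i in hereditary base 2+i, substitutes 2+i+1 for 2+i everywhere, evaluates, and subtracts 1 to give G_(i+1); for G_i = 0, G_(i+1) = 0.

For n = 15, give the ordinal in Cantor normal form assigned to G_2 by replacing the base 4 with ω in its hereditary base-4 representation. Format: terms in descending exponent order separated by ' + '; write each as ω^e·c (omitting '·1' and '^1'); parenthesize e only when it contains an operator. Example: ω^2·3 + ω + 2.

i=0: 15 = 2^(2 + 1) + 2^2 + 2 + 1 (b=2); 2→3: 3^(3 + 1) + 3^3 + 3 + 1 = 112; 112−1 = 111
i=1: 111 = 3^(3 + 1) + 3^3 + 3 (b=3); 3→4: 4^(4 + 1) + 4^4 + 4 = 1284; 1284−1 = 1283
i=2: 1283 = 4^(4 + 1) + 4^4 + 3 (b=4); 4→5: 5^(5 + 1) + 5^5 + 3 = 18753; 18753−1 = 18752

ω^(ω + 1) + ω^ω + 3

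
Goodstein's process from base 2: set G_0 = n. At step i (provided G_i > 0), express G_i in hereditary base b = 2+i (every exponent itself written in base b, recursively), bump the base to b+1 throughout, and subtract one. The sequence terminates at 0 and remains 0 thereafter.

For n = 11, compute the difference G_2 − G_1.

943

G_0 = 11. HB_2(11) = 2^(2 + 1) + 2 + 1. Bump = 85. G_1 = 84.
G_1 = 84. HB_3(84) = 3^(3 + 1) + 3. Bump = 1028. G_2 = 1027.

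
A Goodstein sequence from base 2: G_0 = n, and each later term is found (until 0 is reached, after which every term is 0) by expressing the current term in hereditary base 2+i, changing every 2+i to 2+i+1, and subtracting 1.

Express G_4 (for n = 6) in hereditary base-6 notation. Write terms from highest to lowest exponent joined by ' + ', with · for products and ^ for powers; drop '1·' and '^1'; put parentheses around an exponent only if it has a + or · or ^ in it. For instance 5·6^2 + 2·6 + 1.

6 —HB2→ 2^2 + 2 —bump→ 3^3 + 3 = 30 —(−1)→ 29
29 —HB3→ 3^3 + 2 —bump→ 4^4 + 2 = 258 —(−1)→ 257
257 —HB4→ 4^4 + 1 —bump→ 5^5 + 1 = 3126 —(−1)→ 3125
3125 —HB5→ 5^5 —bump→ 6^6 = 46656 —(−1)→ 46655

5·6^5 + 5·6^4 + 5·6^3 + 5·6^2 + 5·6 + 5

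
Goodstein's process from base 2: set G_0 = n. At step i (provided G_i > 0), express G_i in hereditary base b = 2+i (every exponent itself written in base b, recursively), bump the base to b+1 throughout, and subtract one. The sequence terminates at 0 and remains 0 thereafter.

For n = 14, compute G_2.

1281

[0] 14 ≡ 2^(2 + 1) + 2^2 + 2 (base 2). Lift 3: 111. −1: 110.
[1] 110 ≡ 3^(3 + 1) + 3^3 + 2 (base 3). Lift 4: 1282. −1: 1281.
[2] 1281 ≡ 4^(4 + 1) + 4^4 + 1 (base 4). Lift 5: 18751. −1: 18750.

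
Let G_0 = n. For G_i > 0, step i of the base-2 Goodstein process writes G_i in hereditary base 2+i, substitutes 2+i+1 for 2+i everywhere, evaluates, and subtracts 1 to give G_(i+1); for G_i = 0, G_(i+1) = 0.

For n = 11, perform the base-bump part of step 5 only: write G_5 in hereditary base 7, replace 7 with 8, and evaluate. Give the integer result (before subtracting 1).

134217728

G_0=11  [base 2] 2^(2 + 1) + 2 + 1  →[2↦3]→  3^(3 + 1) + 3 + 1 = 85  −1 ⇒ G_1=84
G_1=84  [base 3] 3^(3 + 1) + 3  →[3↦4]→  4^(4 + 1) + 4 = 1028  −1 ⇒ G_2=1027
G_2=1027  [base 4] 4^(4 + 1) + 3  →[4↦5]→  5^(5 + 1) + 3 = 15628  −1 ⇒ G_3=15627
G_3=15627  [base 5] 5^(5 + 1) + 2  →[5↦6]→  6^(6 + 1) + 2 = 279938  −1 ⇒ G_4=279937
G_4=279937  [base 6] 6^(6 + 1) + 1  →[6↦7]→  7^(7 + 1) + 1 = 5764802  −1 ⇒ G_5=5764801
G_5=5764801  [base 7] 7^(7 + 1)  →[7↦8]→  8^(8 + 1) = 134217728  −1 ⇒ G_6=134217727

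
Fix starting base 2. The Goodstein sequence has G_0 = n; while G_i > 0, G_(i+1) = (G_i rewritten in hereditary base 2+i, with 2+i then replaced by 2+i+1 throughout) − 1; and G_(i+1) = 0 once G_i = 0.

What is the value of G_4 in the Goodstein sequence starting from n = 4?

83

step 0: 4 = 2^2; sub 3 for 2: 3^3; = 27; G_1 = 27−1 = 26
step 1: 26 = 2·3^2 + 2·3 + 2; sub 4 for 3: 2·4^2 + 2·4 + 2; = 42; G_2 = 42−1 = 41
step 2: 41 = 2·4^2 + 2·4 + 1; sub 5 for 4: 2·5^2 + 2·5 + 1; = 61; G_3 = 61−1 = 60
step 3: 60 = 2·5^2 + 2·5; sub 6 for 5: 2·6^2 + 2·6; = 84; G_4 = 84−1 = 83
step 4: 83 = 2·6^2 + 6 + 5; sub 7 for 6: 2·7^2 + 7 + 5; = 110; G_5 = 110−1 = 109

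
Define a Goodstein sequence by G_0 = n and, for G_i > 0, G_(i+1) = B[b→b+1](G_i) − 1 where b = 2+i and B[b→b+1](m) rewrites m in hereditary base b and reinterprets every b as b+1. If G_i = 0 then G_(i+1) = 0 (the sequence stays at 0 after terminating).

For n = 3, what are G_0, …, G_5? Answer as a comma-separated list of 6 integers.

[0] 3 ≡ 2 + 1 (base 2). Lift 3: 4. −1: 3.
[1] 3 ≡ 3 (base 3). Lift 4: 4. −1: 3.
[2] 3 ≡ 3 (base 4). Lift 5: 3. −1: 2.
[3] 2 ≡ 2 (base 5). Lift 6: 2. −1: 1.
[4] 1 ≡ 1 (base 6). Lift 7: 1. −1: 0.

3, 3, 3, 2, 1, 0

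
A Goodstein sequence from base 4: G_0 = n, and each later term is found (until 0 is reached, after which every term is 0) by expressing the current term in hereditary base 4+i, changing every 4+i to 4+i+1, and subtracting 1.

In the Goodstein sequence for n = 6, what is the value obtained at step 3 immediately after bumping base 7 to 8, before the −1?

6 —HB4→ 4 + 2 —bump→ 5 + 2 = 7 —(−1)→ 6
6 —HB5→ 5 + 1 —bump→ 6 + 1 = 7 —(−1)→ 6
6 —HB6→ 6 —bump→ 7 = 7 —(−1)→ 6
6 —HB7→ 6 —bump→ 6 = 6 —(−1)→ 5

6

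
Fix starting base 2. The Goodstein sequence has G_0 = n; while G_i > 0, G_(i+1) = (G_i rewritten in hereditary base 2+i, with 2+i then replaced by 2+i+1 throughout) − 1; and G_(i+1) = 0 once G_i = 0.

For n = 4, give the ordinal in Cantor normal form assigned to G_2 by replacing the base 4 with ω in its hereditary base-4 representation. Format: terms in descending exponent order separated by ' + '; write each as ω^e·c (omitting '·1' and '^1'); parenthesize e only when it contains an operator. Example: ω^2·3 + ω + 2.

ω^2·2 + ω·2 + 1

G_0=4  [base 2] 2^2  →[2↦3]→  3^3 = 27  −1 ⇒ G_1=26
G_1=26  [base 3] 2·3^2 + 2·3 + 2  →[3↦4]→  2·4^2 + 2·4 + 2 = 42  −1 ⇒ G_2=41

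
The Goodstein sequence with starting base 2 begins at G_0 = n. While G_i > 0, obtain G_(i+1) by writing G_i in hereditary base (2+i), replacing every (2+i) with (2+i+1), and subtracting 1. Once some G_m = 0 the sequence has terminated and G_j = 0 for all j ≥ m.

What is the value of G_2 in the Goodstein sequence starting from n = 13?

1279

step 0: 13 = 2^(2 + 1) + 2^2 + 1; sub 3 for 2: 3^(3 + 1) + 3^3 + 1; = 109; G_1 = 109−1 = 108
step 1: 108 = 3^(3 + 1) + 3^3; sub 4 for 3: 4^(4 + 1) + 4^4; = 1280; G_2 = 1280−1 = 1279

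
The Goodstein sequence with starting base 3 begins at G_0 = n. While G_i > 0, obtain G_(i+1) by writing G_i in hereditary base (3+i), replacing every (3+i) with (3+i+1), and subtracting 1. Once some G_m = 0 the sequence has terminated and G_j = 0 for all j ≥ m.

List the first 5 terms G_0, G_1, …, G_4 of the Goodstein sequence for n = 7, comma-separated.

7 —HB3→ 2·3 + 1 —bump→ 2·4 + 1 = 9 —(−1)→ 8
8 —HB4→ 2·4 —bump→ 2·5 = 10 —(−1)→ 9
9 —HB5→ 5 + 4 —bump→ 6 + 4 = 10 —(−1)→ 9
9 —HB6→ 6 + 3 —bump→ 7 + 3 = 10 —(−1)→ 9

7, 8, 9, 9, 9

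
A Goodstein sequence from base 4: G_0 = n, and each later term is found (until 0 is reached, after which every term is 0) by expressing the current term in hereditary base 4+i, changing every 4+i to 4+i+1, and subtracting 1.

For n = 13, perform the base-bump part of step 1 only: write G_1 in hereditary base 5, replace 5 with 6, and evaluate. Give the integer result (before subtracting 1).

(0) 13|_4 = 3·4 + 1 ↦ 3·5 + 1|_5 = 16 ⇒ 15
(1) 15|_5 = 3·5 ↦ 3·6|_6 = 18 ⇒ 17

18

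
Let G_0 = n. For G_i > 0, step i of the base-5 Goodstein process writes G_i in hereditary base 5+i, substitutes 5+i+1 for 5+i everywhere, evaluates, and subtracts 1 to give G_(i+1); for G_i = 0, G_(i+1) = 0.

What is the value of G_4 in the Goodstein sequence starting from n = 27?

G_0 = 27. HB_5(27) = 5^2 + 2. Bump = 38. G_1 = 37.
G_1 = 37. HB_6(37) = 6^2 + 1. Bump = 50. G_2 = 49.
G_2 = 49. HB_7(49) = 7^2. Bump = 64. G_3 = 63.
G_3 = 63. HB_8(63) = 7·8 + 7. Bump = 70. G_4 = 69.
G_4 = 69. HB_9(69) = 7·9 + 6. Bump = 76. G_5 = 75.

69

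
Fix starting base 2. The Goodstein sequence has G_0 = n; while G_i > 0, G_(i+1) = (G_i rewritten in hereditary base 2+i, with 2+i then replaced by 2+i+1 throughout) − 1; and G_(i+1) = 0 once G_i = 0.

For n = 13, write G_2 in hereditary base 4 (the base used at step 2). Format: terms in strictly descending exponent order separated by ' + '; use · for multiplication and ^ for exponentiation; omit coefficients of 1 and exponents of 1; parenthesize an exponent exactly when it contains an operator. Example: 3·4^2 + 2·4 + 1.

13 —HB2→ 2^(2 + 1) + 2^2 + 1 —bump→ 3^(3 + 1) + 3^3 + 1 = 109 —(−1)→ 108
108 —HB3→ 3^(3 + 1) + 3^3 —bump→ 4^(4 + 1) + 4^4 = 1280 —(−1)→ 1279
1279 —HB4→ 4^(4 + 1) + 3·4^3 + 3·4^2 + 3·4 + 3 —bump→ 5^(5 + 1) + 3·5^3 + 3·5^2 + 3·5 + 3 = 16093 —(−1)→ 16092

4^(4 + 1) + 3·4^3 + 3·4^2 + 3·4 + 3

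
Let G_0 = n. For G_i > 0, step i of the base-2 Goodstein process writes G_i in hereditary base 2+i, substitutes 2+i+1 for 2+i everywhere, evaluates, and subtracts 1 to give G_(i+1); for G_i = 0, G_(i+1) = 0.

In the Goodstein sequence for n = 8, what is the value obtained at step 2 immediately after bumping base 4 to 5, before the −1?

base 2: 8 = 2^(2 + 1); at 3: 3^(3 + 1) = 81; next = 80
base 3: 80 = 2·3^3 + 2·3^2 + 2·3 + 2; at 4: 2·4^4 + 2·4^2 + 2·4 + 2 = 554; next = 553
base 4: 553 = 2·4^4 + 2·4^2 + 2·4 + 1; at 5: 2·5^5 + 2·5^2 + 2·5 + 1 = 6311; next = 6310

6311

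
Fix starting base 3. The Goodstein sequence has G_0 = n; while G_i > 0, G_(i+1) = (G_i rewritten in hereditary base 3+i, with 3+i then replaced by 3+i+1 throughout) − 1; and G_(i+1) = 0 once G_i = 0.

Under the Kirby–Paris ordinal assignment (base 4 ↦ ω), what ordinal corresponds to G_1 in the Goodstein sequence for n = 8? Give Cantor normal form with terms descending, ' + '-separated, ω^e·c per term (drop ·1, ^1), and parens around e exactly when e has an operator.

[0] 8 ≡ 2·3 + 2 (base 3). Lift 4: 10. −1: 9.
[1] 9 ≡ 2·4 + 1 (base 4). Lift 5: 11. −1: 10.

ω·2 + 1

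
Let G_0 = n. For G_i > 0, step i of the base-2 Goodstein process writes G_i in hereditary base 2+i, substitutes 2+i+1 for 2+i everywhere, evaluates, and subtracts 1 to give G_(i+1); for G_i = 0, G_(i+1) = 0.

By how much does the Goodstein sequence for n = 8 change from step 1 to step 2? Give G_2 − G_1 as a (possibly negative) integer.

473

i=0: 8 = 2^(2 + 1) (b=2); 2→3: 3^(3 + 1) = 81; 81−1 = 80
i=1: 80 = 2·3^3 + 2·3^2 + 2·3 + 2 (b=3); 3→4: 2·4^4 + 2·4^2 + 2·4 + 2 = 554; 554−1 = 553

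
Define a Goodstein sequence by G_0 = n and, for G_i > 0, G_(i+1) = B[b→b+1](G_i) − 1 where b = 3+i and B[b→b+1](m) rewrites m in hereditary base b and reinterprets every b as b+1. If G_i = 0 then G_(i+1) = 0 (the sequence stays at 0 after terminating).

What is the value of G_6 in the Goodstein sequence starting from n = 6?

base 3: 6 = 2·3; at 4: 2·4 = 8; next = 7
base 4: 7 = 4 + 3; at 5: 5 + 3 = 8; next = 7
base 5: 7 = 5 + 2; at 6: 6 + 2 = 8; next = 7
base 6: 7 = 6 + 1; at 7: 7 + 1 = 8; next = 7
base 7: 7 = 7; at 8: 8 = 8; next = 7
base 8: 7 = 7; at 9: 7 = 7; next = 6
base 9: 6 = 6; at 10: 6 = 6; next = 5

6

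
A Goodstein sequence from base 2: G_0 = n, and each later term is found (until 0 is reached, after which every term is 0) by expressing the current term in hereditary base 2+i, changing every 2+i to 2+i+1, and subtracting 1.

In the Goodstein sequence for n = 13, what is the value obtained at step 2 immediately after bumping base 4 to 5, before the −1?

G_0=13  [base 2] 2^(2 + 1) + 2^2 + 1  →[2↦3]→  3^(3 + 1) + 3^3 + 1 = 109  −1 ⇒ G_1=108
G_1=108  [base 3] 3^(3 + 1) + 3^3  →[3↦4]→  4^(4 + 1) + 4^4 = 1280  −1 ⇒ G_2=1279
G_2=1279  [base 4] 4^(4 + 1) + 3·4^3 + 3·4^2 + 3·4 + 3  →[4↦5]→  5^(5 + 1) + 3·5^3 + 3·5^2 + 3·5 + 3 = 16093  −1 ⇒ G_3=16092

16093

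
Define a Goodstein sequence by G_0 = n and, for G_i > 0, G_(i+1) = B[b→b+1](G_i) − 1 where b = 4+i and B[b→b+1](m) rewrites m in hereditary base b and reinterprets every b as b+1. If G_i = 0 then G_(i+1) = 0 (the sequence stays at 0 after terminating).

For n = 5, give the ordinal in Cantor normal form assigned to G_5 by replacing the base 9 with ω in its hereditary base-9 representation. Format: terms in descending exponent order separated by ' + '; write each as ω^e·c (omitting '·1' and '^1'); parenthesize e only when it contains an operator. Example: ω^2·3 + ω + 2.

i=0: 5 = 4 + 1 (b=4); 4→5: 5 + 1 = 6; 6−1 = 5
i=1: 5 = 5 (b=5); 5→6: 6 = 6; 6−1 = 5
i=2: 5 = 5 (b=6); 6→7: 5 = 5; 5−1 = 4
i=3: 4 = 4 (b=7); 7→8: 4 = 4; 4−1 = 3
i=4: 3 = 3 (b=8); 8→9: 3 = 3; 3−1 = 2
i=5: 2 = 2 (b=9); 9→10: 2 = 2; 2−1 = 1

2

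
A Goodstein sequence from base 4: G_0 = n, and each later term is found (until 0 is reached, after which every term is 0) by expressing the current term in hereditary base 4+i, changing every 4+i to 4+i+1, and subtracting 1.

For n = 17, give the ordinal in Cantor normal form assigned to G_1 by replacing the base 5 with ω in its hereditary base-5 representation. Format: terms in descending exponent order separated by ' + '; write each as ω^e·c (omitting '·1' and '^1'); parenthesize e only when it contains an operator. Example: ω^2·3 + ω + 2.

ω^2

G_0 = 17. HB_4(17) = 4^2 + 1. Bump = 26. G_1 = 25.
G_1 = 25. HB_5(25) = 5^2. Bump = 36. G_2 = 35.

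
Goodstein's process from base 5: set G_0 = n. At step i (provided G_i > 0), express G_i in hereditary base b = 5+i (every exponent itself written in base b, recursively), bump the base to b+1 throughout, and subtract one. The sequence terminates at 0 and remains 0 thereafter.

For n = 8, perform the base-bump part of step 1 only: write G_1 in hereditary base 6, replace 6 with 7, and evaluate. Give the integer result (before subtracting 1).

i=0: 8 = 5 + 3 (b=5); 5→6: 6 + 3 = 9; 9−1 = 8
i=1: 8 = 6 + 2 (b=6); 6→7: 7 + 2 = 9; 9−1 = 8

9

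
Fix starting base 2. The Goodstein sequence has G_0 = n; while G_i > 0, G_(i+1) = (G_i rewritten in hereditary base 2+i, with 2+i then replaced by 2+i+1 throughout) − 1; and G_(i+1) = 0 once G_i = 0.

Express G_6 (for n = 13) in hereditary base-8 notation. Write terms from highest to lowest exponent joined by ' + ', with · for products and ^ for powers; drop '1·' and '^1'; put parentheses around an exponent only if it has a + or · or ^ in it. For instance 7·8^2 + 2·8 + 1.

G_0=13  [base 2] 2^(2 + 1) + 2^2 + 1  →[2↦3]→  3^(3 + 1) + 3^3 + 1 = 109  −1 ⇒ G_1=108
G_1=108  [base 3] 3^(3 + 1) + 3^3  →[3↦4]→  4^(4 + 1) + 4^4 = 1280  −1 ⇒ G_2=1279
G_2=1279  [base 4] 4^(4 + 1) + 3·4^3 + 3·4^2 + 3·4 + 3  →[4↦5]→  5^(5 + 1) + 3·5^3 + 3·5^2 + 3·5 + 3 = 16093  −1 ⇒ G_3=16092
G_3=16092  [base 5] 5^(5 + 1) + 3·5^3 + 3·5^2 + 3·5 + 2  →[5↦6]→  6^(6 + 1) + 3·6^3 + 3·6^2 + 3·6 + 2 = 280712  −1 ⇒ G_4=280711
G_4=280711  [base 6] 6^(6 + 1) + 3·6^3 + 3·6^2 + 3·6 + 1  →[6↦7]→  7^(7 + 1) + 3·7^3 + 3·7^2 + 3·7 + 1 = 5765999  −1 ⇒ G_5=5765998
G_5=5765998  [base 7] 7^(7 + 1) + 3·7^3 + 3·7^2 + 3·7  →[7↦8]→  8^(8 + 1) + 3·8^3 + 3·8^2 + 3·8 = 134219480  −1 ⇒ G_6=134219479
G_6=134219479  [base 8] 8^(8 + 1) + 3·8^3 + 3·8^2 + 2·8 + 7  →[8↦9]→  9^(9 + 1) + 3·9^3 + 3·9^2 + 2·9 + 7 = 3486786856  −1 ⇒ G_7=3486786855

8^(8 + 1) + 3·8^3 + 3·8^2 + 2·8 + 7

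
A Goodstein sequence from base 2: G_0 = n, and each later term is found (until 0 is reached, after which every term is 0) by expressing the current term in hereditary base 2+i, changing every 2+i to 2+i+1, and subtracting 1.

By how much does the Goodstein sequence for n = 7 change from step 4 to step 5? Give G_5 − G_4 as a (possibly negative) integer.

776886

(0) 7|_2 = 2^2 + 2 + 1 ↦ 3^3 + 3 + 1|_3 = 31 ⇒ 30
(1) 30|_3 = 3^3 + 3 ↦ 4^4 + 4|_4 = 260 ⇒ 259
(2) 259|_4 = 4^4 + 3 ↦ 5^5 + 3|_5 = 3128 ⇒ 3127
(3) 3127|_5 = 5^5 + 2 ↦ 6^6 + 2|_6 = 46658 ⇒ 46657
(4) 46657|_6 = 6^6 + 1 ↦ 7^7 + 1|_7 = 823544 ⇒ 823543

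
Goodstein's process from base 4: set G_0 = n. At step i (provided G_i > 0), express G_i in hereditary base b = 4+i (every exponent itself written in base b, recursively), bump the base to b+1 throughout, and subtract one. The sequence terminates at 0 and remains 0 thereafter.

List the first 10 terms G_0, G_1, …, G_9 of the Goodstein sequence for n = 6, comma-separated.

6, 6, 6, 6, 5, 4, 3, 2, 1, 0

base 4: 6 = 4 + 2; at 5: 5 + 2 = 7; next = 6
base 5: 6 = 5 + 1; at 6: 6 + 1 = 7; next = 6
base 6: 6 = 6; at 7: 7 = 7; next = 6
base 7: 6 = 6; at 8: 6 = 6; next = 5
base 8: 5 = 5; at 9: 5 = 5; next = 4
base 9: 4 = 4; at 10: 4 = 4; next = 3
base 10: 3 = 3; at 11: 3 = 3; next = 2
base 11: 2 = 2; at 12: 2 = 2; next = 1
base 12: 1 = 1; at 13: 1 = 1; next = 0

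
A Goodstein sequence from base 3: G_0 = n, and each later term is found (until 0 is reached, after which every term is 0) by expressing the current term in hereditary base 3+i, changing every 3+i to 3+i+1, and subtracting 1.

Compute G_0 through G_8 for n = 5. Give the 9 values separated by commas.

5, 5, 5, 5, 4, 3, 2, 1, 0

(0) 5|_3 = 3 + 2 ↦ 4 + 2|_4 = 6 ⇒ 5
(1) 5|_4 = 4 + 1 ↦ 5 + 1|_5 = 6 ⇒ 5
(2) 5|_5 = 5 ↦ 6|_6 = 6 ⇒ 5
(3) 5|_6 = 5 ↦ 5|_7 = 5 ⇒ 4
(4) 4|_7 = 4 ↦ 4|_8 = 4 ⇒ 3
(5) 3|_8 = 3 ↦ 3|_9 = 3 ⇒ 2
(6) 2|_9 = 2 ↦ 2|_10 = 2 ⇒ 1
(7) 1|_10 = 1 ↦ 1|_11 = 1 ⇒ 0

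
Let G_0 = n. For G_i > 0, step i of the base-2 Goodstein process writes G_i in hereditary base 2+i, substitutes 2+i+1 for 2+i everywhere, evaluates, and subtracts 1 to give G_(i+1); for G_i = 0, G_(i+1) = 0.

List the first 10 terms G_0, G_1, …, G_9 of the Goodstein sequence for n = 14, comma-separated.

14, 110, 1281, 18750, 326591, 5862840, 134404971, 3487116548, 100000555551, 3138429262496

G_0 = 14. HB_2(14) = 2^(2 + 1) + 2^2 + 2. Bump = 111. G_1 = 110.
G_1 = 110. HB_3(110) = 3^(3 + 1) + 3^3 + 2. Bump = 1282. G_2 = 1281.
G_2 = 1281. HB_4(1281) = 4^(4 + 1) + 4^4 + 1. Bump = 18751. G_3 = 18750.
G_3 = 18750. HB_5(18750) = 5^(5 + 1) + 5^5. Bump = 326592. G_4 = 326591.
G_4 = 326591. HB_6(326591) = 6^(6 + 1) + 5·6^5 + 5·6^4 + 5·6^3 + 5·6^2 + 5·6 + 5. Bump = 5862841. G_5 = 5862840.
G_5 = 5862840. HB_7(5862840) = 7^(7 + 1) + 5·7^5 + 5·7^4 + 5·7^3 + 5·7^2 + 5·7 + 4. Bump = 134404972. G_6 = 134404971.
G_6 = 134404971. HB_8(134404971) = 8^(8 + 1) + 5·8^5 + 5·8^4 + 5·8^3 + 5·8^2 + 5·8 + 3. Bump = 3487116549. G_7 = 3487116548.
G_7 = 3487116548. HB_9(3487116548) = 9^(9 + 1) + 5·9^5 + 5·9^4 + 5·9^3 + 5·9^2 + 5·9 + 2. Bump = 100000555552. G_8 = 100000555551.
G_8 = 100000555551. HB_10(100000555551) = 10^(10 + 1) + 5·10^5 + 5·10^4 + 5·10^3 + 5·10^2 + 5·10 + 1. Bump = 3138429262497. G_9 = 3138429262496.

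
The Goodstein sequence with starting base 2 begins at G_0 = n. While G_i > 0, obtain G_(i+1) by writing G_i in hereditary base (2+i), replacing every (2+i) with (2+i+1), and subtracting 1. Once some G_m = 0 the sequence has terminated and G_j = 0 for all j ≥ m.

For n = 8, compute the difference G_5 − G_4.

G_0 = 8. HB_2(8) = 2^(2 + 1). Bump = 81. G_1 = 80.
G_1 = 80. HB_3(80) = 2·3^3 + 2·3^2 + 2·3 + 2. Bump = 554. G_2 = 553.
G_2 = 553. HB_4(553) = 2·4^4 + 2·4^2 + 2·4 + 1. Bump = 6311. G_3 = 6310.
G_3 = 6310. HB_5(6310) = 2·5^5 + 2·5^2 + 2·5. Bump = 93396. G_4 = 93395.
G_4 = 93395. HB_6(93395) = 2·6^6 + 2·6^2 + 6 + 5. Bump = 1647196. G_5 = 1647195.

1553800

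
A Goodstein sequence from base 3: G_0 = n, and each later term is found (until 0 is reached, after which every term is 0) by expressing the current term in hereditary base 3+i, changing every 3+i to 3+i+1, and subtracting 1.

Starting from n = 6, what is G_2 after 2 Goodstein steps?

(0) 6|_3 = 2·3 ↦ 2·4|_4 = 8 ⇒ 7
(1) 7|_4 = 4 + 3 ↦ 5 + 3|_5 = 8 ⇒ 7
(2) 7|_5 = 5 + 2 ↦ 6 + 2|_6 = 8 ⇒ 7

7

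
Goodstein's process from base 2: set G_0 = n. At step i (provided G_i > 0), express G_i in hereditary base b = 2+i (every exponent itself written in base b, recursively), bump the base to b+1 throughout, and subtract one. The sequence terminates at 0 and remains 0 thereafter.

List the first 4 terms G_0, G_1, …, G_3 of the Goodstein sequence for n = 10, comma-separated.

10, 83, 1025, 15625

G_0 = 10. HB_2(10) = 2^(2 + 1) + 2. Bump = 84. G_1 = 83.
G_1 = 83. HB_3(83) = 3^(3 + 1) + 2. Bump = 1026. G_2 = 1025.
G_2 = 1025. HB_4(1025) = 4^(4 + 1) + 1. Bump = 15626. G_3 = 15625.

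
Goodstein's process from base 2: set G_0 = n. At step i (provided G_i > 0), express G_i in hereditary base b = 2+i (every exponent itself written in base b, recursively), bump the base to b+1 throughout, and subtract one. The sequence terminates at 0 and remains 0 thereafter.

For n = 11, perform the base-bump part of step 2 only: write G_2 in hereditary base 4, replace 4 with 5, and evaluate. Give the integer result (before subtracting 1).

i=0: 11 = 2^(2 + 1) + 2 + 1 (b=2); 2→3: 3^(3 + 1) + 3 + 1 = 85; 85−1 = 84
i=1: 84 = 3^(3 + 1) + 3 (b=3); 3→4: 4^(4 + 1) + 4 = 1028; 1028−1 = 1027
i=2: 1027 = 4^(4 + 1) + 3 (b=4); 4→5: 5^(5 + 1) + 3 = 15628; 15628−1 = 15627

15628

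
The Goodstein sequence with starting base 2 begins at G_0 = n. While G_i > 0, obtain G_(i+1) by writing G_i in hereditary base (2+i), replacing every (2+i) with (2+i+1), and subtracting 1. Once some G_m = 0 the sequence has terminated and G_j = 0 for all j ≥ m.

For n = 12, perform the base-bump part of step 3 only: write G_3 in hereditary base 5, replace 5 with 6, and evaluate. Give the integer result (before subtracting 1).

280020

12 —HB2→ 2^(2 + 1) + 2^2 —bump→ 3^(3 + 1) + 3^3 = 108 —(−1)→ 107
107 —HB3→ 3^(3 + 1) + 2·3^2 + 2·3 + 2 —bump→ 4^(4 + 1) + 2·4^2 + 2·4 + 2 = 1066 —(−1)→ 1065
1065 —HB4→ 4^(4 + 1) + 2·4^2 + 2·4 + 1 —bump→ 5^(5 + 1) + 2·5^2 + 2·5 + 1 = 15686 —(−1)→ 15685
15685 —HB5→ 5^(5 + 1) + 2·5^2 + 2·5 —bump→ 6^(6 + 1) + 2·6^2 + 2·6 = 280020 —(−1)→ 280019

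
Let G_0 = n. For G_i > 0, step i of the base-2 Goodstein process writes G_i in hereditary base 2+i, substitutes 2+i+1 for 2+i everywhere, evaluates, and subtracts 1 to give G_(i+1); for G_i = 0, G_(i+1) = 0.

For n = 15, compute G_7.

3524450280

step 0: 15 = 2^(2 + 1) + 2^2 + 2 + 1; sub 3 for 2: 3^(3 + 1) + 3^3 + 3 + 1; = 112; G_1 = 112−1 = 111
step 1: 111 = 3^(3 + 1) + 3^3 + 3; sub 4 for 3: 4^(4 + 1) + 4^4 + 4; = 1284; G_2 = 1284−1 = 1283
step 2: 1283 = 4^(4 + 1) + 4^4 + 3; sub 5 for 4: 5^(5 + 1) + 5^5 + 3; = 18753; G_3 = 18753−1 = 18752
step 3: 18752 = 5^(5 + 1) + 5^5 + 2; sub 6 for 5: 6^(6 + 1) + 6^6 + 2; = 326594; G_4 = 326594−1 = 326593
step 4: 326593 = 6^(6 + 1) + 6^6 + 1; sub 7 for 6: 7^(7 + 1) + 7^7 + 1; = 6588345; G_5 = 6588345−1 = 6588344
step 5: 6588344 = 7^(7 + 1) + 7^7; sub 8 for 7: 8^(8 + 1) + 8^8; = 150994944; G_6 = 150994944−1 = 150994943
step 6: 150994943 = 8^(8 + 1) + 7·8^7 + 7·8^6 + 7·8^5 + 7·8^4 + 7·8^3 + 7·8^2 + 7·8 + 7; sub 9 for 8: 9^(9 + 1) + 7·9^7 + 7·9^6 + 7·9^5 + 7·9^4 + 7·9^3 + 7·9^2 + 7·9 + 7; = 3524450281; G_7 = 3524450281−1 = 3524450280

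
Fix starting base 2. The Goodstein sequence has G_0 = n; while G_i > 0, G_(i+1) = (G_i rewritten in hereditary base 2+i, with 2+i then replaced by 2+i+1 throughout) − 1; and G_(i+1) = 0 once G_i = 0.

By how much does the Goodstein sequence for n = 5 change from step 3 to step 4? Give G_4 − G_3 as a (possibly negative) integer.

308

[0] 5 ≡ 2^2 + 1 (base 2). Lift 3: 28. −1: 27.
[1] 27 ≡ 3^3 (base 3). Lift 4: 256. −1: 255.
[2] 255 ≡ 3·4^3 + 3·4^2 + 3·4 + 3 (base 4). Lift 5: 468. −1: 467.
[3] 467 ≡ 3·5^3 + 3·5^2 + 3·5 + 2 (base 5). Lift 6: 776. −1: 775.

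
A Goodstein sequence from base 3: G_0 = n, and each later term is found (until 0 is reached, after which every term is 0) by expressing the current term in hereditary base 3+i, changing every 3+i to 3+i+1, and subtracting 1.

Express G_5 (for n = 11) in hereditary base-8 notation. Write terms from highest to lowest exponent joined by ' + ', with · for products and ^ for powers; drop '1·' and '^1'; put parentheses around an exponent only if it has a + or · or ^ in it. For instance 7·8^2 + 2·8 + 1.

G_0 = 11. HB_3(11) = 3^2 + 2. Bump = 18. G_1 = 17.
G_1 = 17. HB_4(17) = 4^2 + 1. Bump = 26. G_2 = 25.
G_2 = 25. HB_5(25) = 5^2. Bump = 36. G_3 = 35.
G_3 = 35. HB_6(35) = 5·6 + 5. Bump = 40. G_4 = 39.
G_4 = 39. HB_7(39) = 5·7 + 4. Bump = 44. G_5 = 43.
G_5 = 43. HB_8(43) = 5·8 + 3. Bump = 48. G_6 = 47.

5·8 + 3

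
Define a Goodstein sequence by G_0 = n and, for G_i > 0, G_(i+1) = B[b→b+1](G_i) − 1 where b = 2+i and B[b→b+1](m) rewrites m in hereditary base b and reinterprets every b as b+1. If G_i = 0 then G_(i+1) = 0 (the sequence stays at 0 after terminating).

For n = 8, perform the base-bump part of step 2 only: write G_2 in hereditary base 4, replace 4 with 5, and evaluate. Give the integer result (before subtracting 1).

6311

8 —HB2→ 2^(2 + 1) —bump→ 3^(3 + 1) = 81 —(−1)→ 80
80 —HB3→ 2·3^3 + 2·3^2 + 2·3 + 2 —bump→ 2·4^4 + 2·4^2 + 2·4 + 2 = 554 —(−1)→ 553
553 —HB4→ 2·4^4 + 2·4^2 + 2·4 + 1 —bump→ 2·5^5 + 2·5^2 + 2·5 + 1 = 6311 —(−1)→ 6310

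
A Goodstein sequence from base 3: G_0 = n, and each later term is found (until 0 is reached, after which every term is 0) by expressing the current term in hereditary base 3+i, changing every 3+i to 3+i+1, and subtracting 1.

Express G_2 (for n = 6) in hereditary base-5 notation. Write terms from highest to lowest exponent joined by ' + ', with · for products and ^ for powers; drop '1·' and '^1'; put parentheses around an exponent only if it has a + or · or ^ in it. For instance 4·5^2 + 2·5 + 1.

5 + 2

(0) 6|_3 = 2·3 ↦ 2·4|_4 = 8 ⇒ 7
(1) 7|_4 = 4 + 3 ↦ 5 + 3|_5 = 8 ⇒ 7
(2) 7|_5 = 5 + 2 ↦ 6 + 2|_6 = 8 ⇒ 7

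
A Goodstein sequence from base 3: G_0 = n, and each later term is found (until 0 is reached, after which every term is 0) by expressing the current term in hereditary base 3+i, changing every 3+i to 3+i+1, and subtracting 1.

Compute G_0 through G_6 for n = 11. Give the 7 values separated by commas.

11, 17, 25, 35, 39, 43, 47

G_0=11  [base 3] 3^2 + 2  →[3↦4]→  4^2 + 2 = 18  −1 ⇒ G_1=17
G_1=17  [base 4] 4^2 + 1  →[4↦5]→  5^2 + 1 = 26  −1 ⇒ G_2=25
G_2=25  [base 5] 5^2  →[5↦6]→  6^2 = 36  −1 ⇒ G_3=35
G_3=35  [base 6] 5·6 + 5  →[6↦7]→  5·7 + 5 = 40  −1 ⇒ G_4=39
G_4=39  [base 7] 5·7 + 4  →[7↦8]→  5·8 + 4 = 44  −1 ⇒ G_5=43
G_5=43  [base 8] 5·8 + 3  →[8↦9]→  5·9 + 3 = 48  −1 ⇒ G_6=47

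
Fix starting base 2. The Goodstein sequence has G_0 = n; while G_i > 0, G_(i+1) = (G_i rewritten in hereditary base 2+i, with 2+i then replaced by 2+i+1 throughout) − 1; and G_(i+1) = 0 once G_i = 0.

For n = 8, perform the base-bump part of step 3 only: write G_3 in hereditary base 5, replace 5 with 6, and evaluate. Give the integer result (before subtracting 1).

93396

8 —HB2→ 2^(2 + 1) —bump→ 3^(3 + 1) = 81 —(−1)→ 80
80 —HB3→ 2·3^3 + 2·3^2 + 2·3 + 2 —bump→ 2·4^4 + 2·4^2 + 2·4 + 2 = 554 —(−1)→ 553
553 —HB4→ 2·4^4 + 2·4^2 + 2·4 + 1 —bump→ 2·5^5 + 2·5^2 + 2·5 + 1 = 6311 —(−1)→ 6310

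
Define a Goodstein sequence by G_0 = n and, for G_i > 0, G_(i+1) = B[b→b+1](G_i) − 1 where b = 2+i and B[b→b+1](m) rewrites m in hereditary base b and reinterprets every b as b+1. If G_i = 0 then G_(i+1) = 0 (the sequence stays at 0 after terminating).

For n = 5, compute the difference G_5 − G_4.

422

G_0 = 5. HB_2(5) = 2^2 + 1. Bump = 28. G_1 = 27.
G_1 = 27. HB_3(27) = 3^3. Bump = 256. G_2 = 255.
G_2 = 255. HB_4(255) = 3·4^3 + 3·4^2 + 3·4 + 3. Bump = 468. G_3 = 467.
G_3 = 467. HB_5(467) = 3·5^3 + 3·5^2 + 3·5 + 2. Bump = 776. G_4 = 775.
G_4 = 775. HB_6(775) = 3·6^3 + 3·6^2 + 3·6 + 1. Bump = 1198. G_5 = 1197.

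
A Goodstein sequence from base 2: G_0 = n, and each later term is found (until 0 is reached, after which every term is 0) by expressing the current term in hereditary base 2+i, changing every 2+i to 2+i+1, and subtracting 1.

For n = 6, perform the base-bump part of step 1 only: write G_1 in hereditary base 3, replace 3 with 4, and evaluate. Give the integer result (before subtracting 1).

258

[0] 6 ≡ 2^2 + 2 (base 2). Lift 3: 30. −1: 29.
[1] 29 ≡ 3^3 + 2 (base 3). Lift 4: 258. −1: 257.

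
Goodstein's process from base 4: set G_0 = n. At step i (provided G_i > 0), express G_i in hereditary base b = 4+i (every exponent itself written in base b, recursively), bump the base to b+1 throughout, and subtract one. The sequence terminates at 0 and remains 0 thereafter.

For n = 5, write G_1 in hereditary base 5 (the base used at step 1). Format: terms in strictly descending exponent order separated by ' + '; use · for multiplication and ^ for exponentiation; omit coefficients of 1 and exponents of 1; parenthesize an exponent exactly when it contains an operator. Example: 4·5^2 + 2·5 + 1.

G_0 = 5. HB_4(5) = 4 + 1. Bump = 6. G_1 = 5.
G_1 = 5. HB_5(5) = 5. Bump = 6. G_2 = 5.

5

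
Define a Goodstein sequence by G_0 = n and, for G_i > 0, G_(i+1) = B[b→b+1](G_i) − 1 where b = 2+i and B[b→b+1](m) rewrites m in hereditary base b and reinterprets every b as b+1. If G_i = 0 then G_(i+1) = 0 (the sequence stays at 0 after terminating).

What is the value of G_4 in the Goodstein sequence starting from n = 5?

i=0: 5 = 2^2 + 1 (b=2); 2→3: 3^3 + 1 = 28; 28−1 = 27
i=1: 27 = 3^3 (b=3); 3→4: 4^4 = 256; 256−1 = 255
i=2: 255 = 3·4^3 + 3·4^2 + 3·4 + 3 (b=4); 4→5: 3·5^3 + 3·5^2 + 3·5 + 3 = 468; 468−1 = 467
i=3: 467 = 3·5^3 + 3·5^2 + 3·5 + 2 (b=5); 5→6: 3·6^3 + 3·6^2 + 3·6 + 2 = 776; 776−1 = 775
i=4: 775 = 3·6^3 + 3·6^2 + 3·6 + 1 (b=6); 6→7: 3·7^3 + 3·7^2 + 3·7 + 1 = 1198; 1198−1 = 1197

775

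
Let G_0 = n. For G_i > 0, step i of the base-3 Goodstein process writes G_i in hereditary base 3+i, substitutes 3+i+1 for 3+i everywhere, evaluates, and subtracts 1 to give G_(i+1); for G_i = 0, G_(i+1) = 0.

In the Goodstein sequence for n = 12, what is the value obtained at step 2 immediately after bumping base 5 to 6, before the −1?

G_0=12  [base 3] 3^2 + 3  →[3↦4]→  4^2 + 4 = 20  −1 ⇒ G_1=19
G_1=19  [base 4] 4^2 + 3  →[4↦5]→  5^2 + 3 = 28  −1 ⇒ G_2=27
G_2=27  [base 5] 5^2 + 2  →[5↦6]→  6^2 + 2 = 38  −1 ⇒ G_3=37

38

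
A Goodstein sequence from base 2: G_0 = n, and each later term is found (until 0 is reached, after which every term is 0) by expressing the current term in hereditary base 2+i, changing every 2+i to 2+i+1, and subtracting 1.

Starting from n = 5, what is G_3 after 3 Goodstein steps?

(0) 5|_2 = 2^2 + 1 ↦ 3^3 + 1|_3 = 28 ⇒ 27
(1) 27|_3 = 3^3 ↦ 4^4|_4 = 256 ⇒ 255
(2) 255|_4 = 3·4^3 + 3·4^2 + 3·4 + 3 ↦ 3·5^3 + 3·5^2 + 3·5 + 3|_5 = 468 ⇒ 467

467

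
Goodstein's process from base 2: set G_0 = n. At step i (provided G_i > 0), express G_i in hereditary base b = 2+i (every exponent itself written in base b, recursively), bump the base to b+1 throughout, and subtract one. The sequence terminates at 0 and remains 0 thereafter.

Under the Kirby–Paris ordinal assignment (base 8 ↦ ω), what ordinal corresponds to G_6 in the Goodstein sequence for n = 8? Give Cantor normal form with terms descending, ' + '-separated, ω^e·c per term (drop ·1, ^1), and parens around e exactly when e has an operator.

8 —HB2→ 2^(2 + 1) —bump→ 3^(3 + 1) = 81 —(−1)→ 80
80 —HB3→ 2·3^3 + 2·3^2 + 2·3 + 2 —bump→ 2·4^4 + 2·4^2 + 2·4 + 2 = 554 —(−1)→ 553
553 —HB4→ 2·4^4 + 2·4^2 + 2·4 + 1 —bump→ 2·5^5 + 2·5^2 + 2·5 + 1 = 6311 —(−1)→ 6310
6310 —HB5→ 2·5^5 + 2·5^2 + 2·5 —bump→ 2·6^6 + 2·6^2 + 2·6 = 93396 —(−1)→ 93395
93395 —HB6→ 2·6^6 + 2·6^2 + 6 + 5 —bump→ 2·7^7 + 2·7^2 + 7 + 5 = 1647196 —(−1)→ 1647195
1647195 —HB7→ 2·7^7 + 2·7^2 + 7 + 4 —bump→ 2·8^8 + 2·8^2 + 8 + 4 = 33554572 —(−1)→ 33554571
33554571 —HB8→ 2·8^8 + 2·8^2 + 8 + 3 —bump→ 2·9^9 + 2·9^2 + 9 + 3 = 774841152 —(−1)→ 774841151

ω^ω·2 + ω^2·2 + ω + 3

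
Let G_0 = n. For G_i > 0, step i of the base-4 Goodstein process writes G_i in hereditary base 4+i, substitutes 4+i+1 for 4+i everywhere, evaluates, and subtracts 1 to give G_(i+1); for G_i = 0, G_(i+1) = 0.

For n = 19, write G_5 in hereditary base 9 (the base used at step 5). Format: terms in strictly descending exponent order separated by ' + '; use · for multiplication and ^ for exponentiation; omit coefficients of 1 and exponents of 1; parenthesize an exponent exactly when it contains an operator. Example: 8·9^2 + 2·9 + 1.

step 0: 19 = 4^2 + 3; sub 5 for 4: 5^2 + 3; = 28; G_1 = 28−1 = 27
step 1: 27 = 5^2 + 2; sub 6 for 5: 6^2 + 2; = 38; G_2 = 38−1 = 37
step 2: 37 = 6^2 + 1; sub 7 for 6: 7^2 + 1; = 50; G_3 = 50−1 = 49
step 3: 49 = 7^2; sub 8 for 7: 8^2; = 64; G_4 = 64−1 = 63
step 4: 63 = 7·8 + 7; sub 9 for 8: 7·9 + 7; = 70; G_5 = 70−1 = 69
step 5: 69 = 7·9 + 6; sub 10 for 9: 7·10 + 6; = 76; G_6 = 76−1 = 75

7·9 + 6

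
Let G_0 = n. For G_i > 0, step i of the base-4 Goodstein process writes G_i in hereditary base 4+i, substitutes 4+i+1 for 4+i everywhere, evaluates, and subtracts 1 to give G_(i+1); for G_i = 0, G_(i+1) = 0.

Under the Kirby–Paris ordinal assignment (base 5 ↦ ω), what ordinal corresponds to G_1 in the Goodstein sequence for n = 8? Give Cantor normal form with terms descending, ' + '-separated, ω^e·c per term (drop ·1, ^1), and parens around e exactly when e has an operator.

ω + 4

[0] 8 ≡ 2·4 (base 4). Lift 5: 10. −1: 9.
[1] 9 ≡ 5 + 4 (base 5). Lift 6: 10. −1: 9.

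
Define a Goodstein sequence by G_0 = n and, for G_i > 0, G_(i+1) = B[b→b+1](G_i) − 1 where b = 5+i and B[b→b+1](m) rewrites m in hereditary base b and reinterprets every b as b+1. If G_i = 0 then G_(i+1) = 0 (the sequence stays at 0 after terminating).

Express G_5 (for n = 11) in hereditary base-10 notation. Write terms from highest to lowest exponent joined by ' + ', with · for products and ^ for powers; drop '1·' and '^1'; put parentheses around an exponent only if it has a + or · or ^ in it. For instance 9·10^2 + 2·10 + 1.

10 + 3

(0) 11|_5 = 2·5 + 1 ↦ 2·6 + 1|_6 = 13 ⇒ 12
(1) 12|_6 = 2·6 ↦ 2·7|_7 = 14 ⇒ 13
(2) 13|_7 = 7 + 6 ↦ 8 + 6|_8 = 14 ⇒ 13
(3) 13|_8 = 8 + 5 ↦ 9 + 5|_9 = 14 ⇒ 13
(4) 13|_9 = 9 + 4 ↦ 10 + 4|_10 = 14 ⇒ 13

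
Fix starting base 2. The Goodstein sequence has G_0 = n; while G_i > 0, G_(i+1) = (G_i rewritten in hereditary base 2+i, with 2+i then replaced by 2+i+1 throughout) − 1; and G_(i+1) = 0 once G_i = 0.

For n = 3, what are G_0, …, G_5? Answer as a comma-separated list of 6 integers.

i=0: 3 = 2 + 1 (b=2); 2→3: 3 + 1 = 4; 4−1 = 3
i=1: 3 = 3 (b=3); 3→4: 4 = 4; 4−1 = 3
i=2: 3 = 3 (b=4); 4→5: 3 = 3; 3−1 = 2
i=3: 2 = 2 (b=5); 5→6: 2 = 2; 2−1 = 1
i=4: 1 = 1 (b=6); 6→7: 1 = 1; 1−1 = 0

3, 3, 3, 2, 1, 0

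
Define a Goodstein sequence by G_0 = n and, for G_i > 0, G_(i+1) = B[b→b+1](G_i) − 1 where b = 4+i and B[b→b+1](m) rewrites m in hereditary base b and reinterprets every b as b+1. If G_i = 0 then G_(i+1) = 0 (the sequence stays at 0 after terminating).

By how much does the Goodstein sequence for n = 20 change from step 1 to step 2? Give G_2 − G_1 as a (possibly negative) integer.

10

[0] 20 ≡ 4^2 + 4 (base 4). Lift 5: 30. −1: 29.
[1] 29 ≡ 5^2 + 4 (base 5). Lift 6: 40. −1: 39.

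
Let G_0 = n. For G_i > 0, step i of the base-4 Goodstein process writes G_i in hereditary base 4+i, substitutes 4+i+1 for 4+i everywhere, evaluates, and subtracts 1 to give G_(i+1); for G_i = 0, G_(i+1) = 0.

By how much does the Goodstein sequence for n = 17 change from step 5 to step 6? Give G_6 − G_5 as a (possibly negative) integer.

17 —HB4→ 4^2 + 1 —bump→ 5^2 + 1 = 26 —(−1)→ 25
25 —HB5→ 5^2 —bump→ 6^2 = 36 —(−1)→ 35
35 —HB6→ 5·6 + 5 —bump→ 5·7 + 5 = 40 —(−1)→ 39
39 —HB7→ 5·7 + 4 —bump→ 5·8 + 4 = 44 —(−1)→ 43
43 —HB8→ 5·8 + 3 —bump→ 5·9 + 3 = 48 —(−1)→ 47
47 —HB9→ 5·9 + 2 —bump→ 5·10 + 2 = 52 —(−1)→ 51

4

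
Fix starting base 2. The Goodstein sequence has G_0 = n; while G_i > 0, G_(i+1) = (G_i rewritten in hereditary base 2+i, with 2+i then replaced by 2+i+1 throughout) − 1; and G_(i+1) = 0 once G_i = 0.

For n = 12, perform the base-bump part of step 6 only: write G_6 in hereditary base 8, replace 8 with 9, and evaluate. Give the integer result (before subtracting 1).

3486784575

[0] 12 ≡ 2^(2 + 1) + 2^2 (base 2). Lift 3: 108. −1: 107.
[1] 107 ≡ 3^(3 + 1) + 2·3^2 + 2·3 + 2 (base 3). Lift 4: 1066. −1: 1065.
[2] 1065 ≡ 4^(4 + 1) + 2·4^2 + 2·4 + 1 (base 4). Lift 5: 15686. −1: 15685.
[3] 15685 ≡ 5^(5 + 1) + 2·5^2 + 2·5 (base 5). Lift 6: 280020. −1: 280019.
[4] 280019 ≡ 6^(6 + 1) + 2·6^2 + 6 + 5 (base 6). Lift 7: 5764911. −1: 5764910.
[5] 5764910 ≡ 7^(7 + 1) + 2·7^2 + 7 + 4 (base 7). Lift 8: 134217868. −1: 134217867.
[6] 134217867 ≡ 8^(8 + 1) + 2·8^2 + 8 + 3 (base 8). Lift 9: 3486784575. −1: 3486784574.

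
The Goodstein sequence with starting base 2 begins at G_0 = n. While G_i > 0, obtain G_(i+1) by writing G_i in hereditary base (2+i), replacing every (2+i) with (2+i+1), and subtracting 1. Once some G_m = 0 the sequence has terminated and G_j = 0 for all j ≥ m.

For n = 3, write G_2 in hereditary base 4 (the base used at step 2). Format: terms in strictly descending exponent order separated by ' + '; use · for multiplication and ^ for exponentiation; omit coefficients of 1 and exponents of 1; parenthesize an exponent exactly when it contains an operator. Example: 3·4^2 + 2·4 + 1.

G_0=3  [base 2] 2 + 1  →[2↦3]→  3 + 1 = 4  −1 ⇒ G_1=3
G_1=3  [base 3] 3  →[3↦4]→  4 = 4  −1 ⇒ G_2=3
G_2=3  [base 4] 3  →[4↦5]→  3 = 3  −1 ⇒ G_3=2

3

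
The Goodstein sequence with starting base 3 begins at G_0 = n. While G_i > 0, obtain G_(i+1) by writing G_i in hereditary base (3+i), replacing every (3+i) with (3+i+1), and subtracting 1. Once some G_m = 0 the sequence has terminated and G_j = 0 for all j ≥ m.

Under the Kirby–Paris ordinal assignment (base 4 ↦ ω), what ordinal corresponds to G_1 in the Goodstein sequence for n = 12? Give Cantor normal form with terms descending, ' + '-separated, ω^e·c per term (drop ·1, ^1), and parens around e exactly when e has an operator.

12 —HB3→ 3^2 + 3 —bump→ 4^2 + 4 = 20 —(−1)→ 19
19 —HB4→ 4^2 + 3 —bump→ 5^2 + 3 = 28 —(−1)→ 27

ω^2 + 3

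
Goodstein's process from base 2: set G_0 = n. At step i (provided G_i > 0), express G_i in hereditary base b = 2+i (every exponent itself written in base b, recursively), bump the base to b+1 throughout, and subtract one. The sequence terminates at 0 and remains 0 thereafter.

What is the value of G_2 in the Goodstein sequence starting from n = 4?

G_0=4  [base 2] 2^2  →[2↦3]→  3^3 = 27  −1 ⇒ G_1=26
G_1=26  [base 3] 2·3^2 + 2·3 + 2  →[3↦4]→  2·4^2 + 2·4 + 2 = 42  −1 ⇒ G_2=41
G_2=41  [base 4] 2·4^2 + 2·4 + 1  →[4↦5]→  2·5^2 + 2·5 + 1 = 61  −1 ⇒ G_3=60

41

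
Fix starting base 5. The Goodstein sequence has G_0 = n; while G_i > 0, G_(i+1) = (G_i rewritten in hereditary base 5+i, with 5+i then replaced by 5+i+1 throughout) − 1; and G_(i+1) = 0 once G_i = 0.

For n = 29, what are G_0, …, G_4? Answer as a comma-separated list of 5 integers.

base 5: 29 = 5^2 + 4; at 6: 6^2 + 4 = 40; next = 39
base 6: 39 = 6^2 + 3; at 7: 7^2 + 3 = 52; next = 51
base 7: 51 = 7^2 + 2; at 8: 8^2 + 2 = 66; next = 65
base 8: 65 = 8^2 + 1; at 9: 9^2 + 1 = 82; next = 81

29, 39, 51, 65, 81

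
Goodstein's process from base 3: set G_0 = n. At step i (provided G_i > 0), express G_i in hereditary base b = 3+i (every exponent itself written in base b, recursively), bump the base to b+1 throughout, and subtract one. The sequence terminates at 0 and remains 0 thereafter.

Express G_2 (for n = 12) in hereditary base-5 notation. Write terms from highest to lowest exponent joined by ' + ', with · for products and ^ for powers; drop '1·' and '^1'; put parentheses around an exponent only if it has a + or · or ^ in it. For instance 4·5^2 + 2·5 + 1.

step 0: 12 = 3^2 + 3; sub 4 for 3: 4^2 + 4; = 20; G_1 = 20−1 = 19
step 1: 19 = 4^2 + 3; sub 5 for 4: 5^2 + 3; = 28; G_2 = 28−1 = 27

5^2 + 2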